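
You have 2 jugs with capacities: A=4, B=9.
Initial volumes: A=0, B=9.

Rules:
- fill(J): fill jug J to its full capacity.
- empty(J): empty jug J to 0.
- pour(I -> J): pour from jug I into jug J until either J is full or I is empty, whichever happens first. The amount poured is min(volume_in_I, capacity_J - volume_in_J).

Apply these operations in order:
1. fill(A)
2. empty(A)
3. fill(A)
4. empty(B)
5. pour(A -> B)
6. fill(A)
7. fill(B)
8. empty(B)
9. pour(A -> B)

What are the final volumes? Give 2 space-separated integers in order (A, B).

Answer: 0 4

Derivation:
Step 1: fill(A) -> (A=4 B=9)
Step 2: empty(A) -> (A=0 B=9)
Step 3: fill(A) -> (A=4 B=9)
Step 4: empty(B) -> (A=4 B=0)
Step 5: pour(A -> B) -> (A=0 B=4)
Step 6: fill(A) -> (A=4 B=4)
Step 7: fill(B) -> (A=4 B=9)
Step 8: empty(B) -> (A=4 B=0)
Step 9: pour(A -> B) -> (A=0 B=4)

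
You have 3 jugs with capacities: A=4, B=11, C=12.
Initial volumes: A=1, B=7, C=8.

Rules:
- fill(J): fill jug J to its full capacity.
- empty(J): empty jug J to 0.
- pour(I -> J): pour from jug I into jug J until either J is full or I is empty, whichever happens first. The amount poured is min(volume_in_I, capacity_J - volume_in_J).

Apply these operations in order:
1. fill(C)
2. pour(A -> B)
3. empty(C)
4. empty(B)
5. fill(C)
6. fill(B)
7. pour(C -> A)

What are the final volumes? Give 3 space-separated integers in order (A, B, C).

Answer: 4 11 8

Derivation:
Step 1: fill(C) -> (A=1 B=7 C=12)
Step 2: pour(A -> B) -> (A=0 B=8 C=12)
Step 3: empty(C) -> (A=0 B=8 C=0)
Step 4: empty(B) -> (A=0 B=0 C=0)
Step 5: fill(C) -> (A=0 B=0 C=12)
Step 6: fill(B) -> (A=0 B=11 C=12)
Step 7: pour(C -> A) -> (A=4 B=11 C=8)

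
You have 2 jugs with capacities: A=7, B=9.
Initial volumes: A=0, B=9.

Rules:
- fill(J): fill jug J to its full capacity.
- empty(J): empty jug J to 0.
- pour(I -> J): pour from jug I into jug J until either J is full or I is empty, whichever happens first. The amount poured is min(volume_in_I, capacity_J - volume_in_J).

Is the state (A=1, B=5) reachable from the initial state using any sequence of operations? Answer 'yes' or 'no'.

Answer: no

Derivation:
BFS explored all 32 reachable states.
Reachable set includes: (0,0), (0,1), (0,2), (0,3), (0,4), (0,5), (0,6), (0,7), (0,8), (0,9), (1,0), (1,9) ...
Target (A=1, B=5) not in reachable set → no.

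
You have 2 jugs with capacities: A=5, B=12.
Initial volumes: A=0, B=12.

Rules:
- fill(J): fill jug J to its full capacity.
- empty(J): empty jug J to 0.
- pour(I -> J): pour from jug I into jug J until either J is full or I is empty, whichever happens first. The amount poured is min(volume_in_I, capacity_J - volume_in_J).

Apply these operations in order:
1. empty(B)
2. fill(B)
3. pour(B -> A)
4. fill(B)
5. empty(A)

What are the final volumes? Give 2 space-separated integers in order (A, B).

Step 1: empty(B) -> (A=0 B=0)
Step 2: fill(B) -> (A=0 B=12)
Step 3: pour(B -> A) -> (A=5 B=7)
Step 4: fill(B) -> (A=5 B=12)
Step 5: empty(A) -> (A=0 B=12)

Answer: 0 12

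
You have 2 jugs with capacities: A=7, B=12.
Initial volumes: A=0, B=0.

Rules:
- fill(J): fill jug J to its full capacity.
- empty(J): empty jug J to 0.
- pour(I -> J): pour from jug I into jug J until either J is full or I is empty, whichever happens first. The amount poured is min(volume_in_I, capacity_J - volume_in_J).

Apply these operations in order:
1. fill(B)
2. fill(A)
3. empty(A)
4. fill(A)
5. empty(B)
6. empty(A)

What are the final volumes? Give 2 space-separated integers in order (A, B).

Step 1: fill(B) -> (A=0 B=12)
Step 2: fill(A) -> (A=7 B=12)
Step 3: empty(A) -> (A=0 B=12)
Step 4: fill(A) -> (A=7 B=12)
Step 5: empty(B) -> (A=7 B=0)
Step 6: empty(A) -> (A=0 B=0)

Answer: 0 0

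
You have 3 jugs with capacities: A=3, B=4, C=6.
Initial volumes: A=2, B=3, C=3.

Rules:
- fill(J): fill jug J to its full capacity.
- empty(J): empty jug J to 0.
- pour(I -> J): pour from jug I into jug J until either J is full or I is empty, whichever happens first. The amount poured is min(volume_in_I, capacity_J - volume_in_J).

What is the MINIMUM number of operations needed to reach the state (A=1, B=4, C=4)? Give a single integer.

Answer: 4

Derivation:
BFS from (A=2, B=3, C=3). One shortest path:
  1. empty(C) -> (A=2 B=3 C=0)
  2. pour(A -> B) -> (A=1 B=4 C=0)
  3. pour(B -> C) -> (A=1 B=0 C=4)
  4. fill(B) -> (A=1 B=4 C=4)
Reached target in 4 moves.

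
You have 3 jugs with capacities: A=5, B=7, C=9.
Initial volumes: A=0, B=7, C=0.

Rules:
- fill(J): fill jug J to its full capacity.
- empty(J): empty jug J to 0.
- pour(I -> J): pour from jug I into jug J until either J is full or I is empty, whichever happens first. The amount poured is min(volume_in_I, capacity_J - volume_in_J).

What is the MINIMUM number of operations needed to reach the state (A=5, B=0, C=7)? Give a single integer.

Answer: 2

Derivation:
BFS from (A=0, B=7, C=0). One shortest path:
  1. fill(A) -> (A=5 B=7 C=0)
  2. pour(B -> C) -> (A=5 B=0 C=7)
Reached target in 2 moves.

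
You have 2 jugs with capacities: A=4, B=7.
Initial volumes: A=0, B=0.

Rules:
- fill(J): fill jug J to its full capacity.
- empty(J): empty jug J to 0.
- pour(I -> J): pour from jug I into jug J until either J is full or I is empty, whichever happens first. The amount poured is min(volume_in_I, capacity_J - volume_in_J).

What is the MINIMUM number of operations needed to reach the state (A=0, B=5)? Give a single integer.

BFS from (A=0, B=0). One shortest path:
  1. fill(A) -> (A=4 B=0)
  2. pour(A -> B) -> (A=0 B=4)
  3. fill(A) -> (A=4 B=4)
  4. pour(A -> B) -> (A=1 B=7)
  5. empty(B) -> (A=1 B=0)
  6. pour(A -> B) -> (A=0 B=1)
  7. fill(A) -> (A=4 B=1)
  8. pour(A -> B) -> (A=0 B=5)
Reached target in 8 moves.

Answer: 8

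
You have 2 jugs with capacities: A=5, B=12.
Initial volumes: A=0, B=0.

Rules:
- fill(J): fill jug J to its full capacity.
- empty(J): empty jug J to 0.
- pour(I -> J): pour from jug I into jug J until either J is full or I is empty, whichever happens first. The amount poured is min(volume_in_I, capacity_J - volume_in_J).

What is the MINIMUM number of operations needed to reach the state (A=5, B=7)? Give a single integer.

Answer: 2

Derivation:
BFS from (A=0, B=0). One shortest path:
  1. fill(B) -> (A=0 B=12)
  2. pour(B -> A) -> (A=5 B=7)
Reached target in 2 moves.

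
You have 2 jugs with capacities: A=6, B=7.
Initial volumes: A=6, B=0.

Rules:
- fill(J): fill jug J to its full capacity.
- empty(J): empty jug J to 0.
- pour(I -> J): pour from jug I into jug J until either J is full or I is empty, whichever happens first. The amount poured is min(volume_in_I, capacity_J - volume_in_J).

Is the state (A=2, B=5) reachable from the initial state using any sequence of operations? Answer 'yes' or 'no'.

BFS explored all 26 reachable states.
Reachable set includes: (0,0), (0,1), (0,2), (0,3), (0,4), (0,5), (0,6), (0,7), (1,0), (1,7), (2,0), (2,7) ...
Target (A=2, B=5) not in reachable set → no.

Answer: no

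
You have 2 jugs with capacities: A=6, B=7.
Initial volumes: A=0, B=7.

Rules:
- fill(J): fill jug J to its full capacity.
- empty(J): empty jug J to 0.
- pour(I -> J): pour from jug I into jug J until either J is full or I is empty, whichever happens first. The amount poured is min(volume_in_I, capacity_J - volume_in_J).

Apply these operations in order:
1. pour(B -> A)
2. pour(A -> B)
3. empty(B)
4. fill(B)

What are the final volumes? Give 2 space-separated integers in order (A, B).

Answer: 0 7

Derivation:
Step 1: pour(B -> A) -> (A=6 B=1)
Step 2: pour(A -> B) -> (A=0 B=7)
Step 3: empty(B) -> (A=0 B=0)
Step 4: fill(B) -> (A=0 B=7)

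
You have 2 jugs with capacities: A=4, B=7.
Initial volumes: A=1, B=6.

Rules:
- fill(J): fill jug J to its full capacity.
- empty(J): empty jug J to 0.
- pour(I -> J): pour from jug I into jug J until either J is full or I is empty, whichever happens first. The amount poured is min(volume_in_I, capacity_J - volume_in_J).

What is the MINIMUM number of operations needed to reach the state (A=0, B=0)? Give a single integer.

BFS from (A=1, B=6). One shortest path:
  1. empty(A) -> (A=0 B=6)
  2. empty(B) -> (A=0 B=0)
Reached target in 2 moves.

Answer: 2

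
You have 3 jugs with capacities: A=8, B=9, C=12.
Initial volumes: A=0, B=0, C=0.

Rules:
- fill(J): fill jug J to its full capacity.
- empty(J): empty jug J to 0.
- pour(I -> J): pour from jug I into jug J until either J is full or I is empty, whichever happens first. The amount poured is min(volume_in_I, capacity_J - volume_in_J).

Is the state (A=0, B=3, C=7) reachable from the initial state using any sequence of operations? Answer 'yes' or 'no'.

BFS from (A=0, B=0, C=0):
  1. fill(A) -> (A=8 B=0 C=0)
  2. fill(C) -> (A=8 B=0 C=12)
  3. pour(A -> B) -> (A=0 B=8 C=12)
  4. fill(A) -> (A=8 B=8 C=12)
  5. pour(A -> B) -> (A=7 B=9 C=12)
  6. empty(B) -> (A=7 B=0 C=12)
  7. pour(C -> B) -> (A=7 B=9 C=3)
  8. empty(B) -> (A=7 B=0 C=3)
  9. pour(C -> B) -> (A=7 B=3 C=0)
  10. pour(A -> C) -> (A=0 B=3 C=7)
Target reached → yes.

Answer: yes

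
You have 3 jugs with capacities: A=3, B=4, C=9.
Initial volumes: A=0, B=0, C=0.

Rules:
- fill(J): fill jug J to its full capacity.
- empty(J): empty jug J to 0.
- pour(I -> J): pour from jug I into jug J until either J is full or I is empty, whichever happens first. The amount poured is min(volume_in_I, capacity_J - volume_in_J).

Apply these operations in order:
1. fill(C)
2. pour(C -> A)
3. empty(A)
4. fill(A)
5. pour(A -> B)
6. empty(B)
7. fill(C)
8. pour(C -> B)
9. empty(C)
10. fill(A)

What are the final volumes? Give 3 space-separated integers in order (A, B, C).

Answer: 3 4 0

Derivation:
Step 1: fill(C) -> (A=0 B=0 C=9)
Step 2: pour(C -> A) -> (A=3 B=0 C=6)
Step 3: empty(A) -> (A=0 B=0 C=6)
Step 4: fill(A) -> (A=3 B=0 C=6)
Step 5: pour(A -> B) -> (A=0 B=3 C=6)
Step 6: empty(B) -> (A=0 B=0 C=6)
Step 7: fill(C) -> (A=0 B=0 C=9)
Step 8: pour(C -> B) -> (A=0 B=4 C=5)
Step 9: empty(C) -> (A=0 B=4 C=0)
Step 10: fill(A) -> (A=3 B=4 C=0)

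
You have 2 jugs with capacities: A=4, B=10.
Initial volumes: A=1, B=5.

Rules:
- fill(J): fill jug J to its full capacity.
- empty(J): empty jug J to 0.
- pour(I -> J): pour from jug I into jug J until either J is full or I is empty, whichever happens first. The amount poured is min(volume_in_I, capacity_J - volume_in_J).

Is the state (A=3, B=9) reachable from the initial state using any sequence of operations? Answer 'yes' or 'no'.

Answer: no

Derivation:
BFS explored all 29 reachable states.
Reachable set includes: (0,0), (0,1), (0,2), (0,3), (0,4), (0,5), (0,6), (0,7), (0,8), (0,9), (0,10), (1,0) ...
Target (A=3, B=9) not in reachable set → no.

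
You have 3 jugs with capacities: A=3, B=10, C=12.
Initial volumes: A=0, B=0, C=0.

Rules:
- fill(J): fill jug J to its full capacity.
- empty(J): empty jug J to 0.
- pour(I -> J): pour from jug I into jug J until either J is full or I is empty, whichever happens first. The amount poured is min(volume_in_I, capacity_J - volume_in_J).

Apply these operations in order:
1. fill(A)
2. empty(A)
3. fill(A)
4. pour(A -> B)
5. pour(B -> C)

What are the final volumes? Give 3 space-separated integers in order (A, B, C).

Answer: 0 0 3

Derivation:
Step 1: fill(A) -> (A=3 B=0 C=0)
Step 2: empty(A) -> (A=0 B=0 C=0)
Step 3: fill(A) -> (A=3 B=0 C=0)
Step 4: pour(A -> B) -> (A=0 B=3 C=0)
Step 5: pour(B -> C) -> (A=0 B=0 C=3)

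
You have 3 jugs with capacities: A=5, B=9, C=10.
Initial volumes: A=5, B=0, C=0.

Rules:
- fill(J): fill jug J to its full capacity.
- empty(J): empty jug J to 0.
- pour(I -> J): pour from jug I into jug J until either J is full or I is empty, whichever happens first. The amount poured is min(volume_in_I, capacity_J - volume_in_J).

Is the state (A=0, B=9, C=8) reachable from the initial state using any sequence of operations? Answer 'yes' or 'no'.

BFS from (A=5, B=0, C=0):
  1. empty(A) -> (A=0 B=0 C=0)
  2. fill(B) -> (A=0 B=9 C=0)
  3. pour(B -> C) -> (A=0 B=0 C=9)
  4. fill(B) -> (A=0 B=9 C=9)
  5. pour(B -> C) -> (A=0 B=8 C=10)
  6. empty(C) -> (A=0 B=8 C=0)
  7. pour(B -> C) -> (A=0 B=0 C=8)
  8. fill(B) -> (A=0 B=9 C=8)
Target reached → yes.

Answer: yes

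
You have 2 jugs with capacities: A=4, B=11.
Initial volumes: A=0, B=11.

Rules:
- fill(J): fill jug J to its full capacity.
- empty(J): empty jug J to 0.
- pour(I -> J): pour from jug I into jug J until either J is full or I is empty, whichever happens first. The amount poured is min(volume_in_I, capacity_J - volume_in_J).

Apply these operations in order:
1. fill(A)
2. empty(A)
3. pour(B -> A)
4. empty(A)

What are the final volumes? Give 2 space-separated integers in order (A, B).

Step 1: fill(A) -> (A=4 B=11)
Step 2: empty(A) -> (A=0 B=11)
Step 3: pour(B -> A) -> (A=4 B=7)
Step 4: empty(A) -> (A=0 B=7)

Answer: 0 7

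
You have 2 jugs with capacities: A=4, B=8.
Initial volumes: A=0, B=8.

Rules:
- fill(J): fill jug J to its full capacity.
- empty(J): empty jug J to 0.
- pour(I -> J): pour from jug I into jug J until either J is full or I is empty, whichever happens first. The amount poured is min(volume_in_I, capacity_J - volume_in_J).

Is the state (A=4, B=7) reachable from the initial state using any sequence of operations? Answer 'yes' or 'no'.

Answer: no

Derivation:
BFS explored all 6 reachable states.
Reachable set includes: (0,0), (0,4), (0,8), (4,0), (4,4), (4,8)
Target (A=4, B=7) not in reachable set → no.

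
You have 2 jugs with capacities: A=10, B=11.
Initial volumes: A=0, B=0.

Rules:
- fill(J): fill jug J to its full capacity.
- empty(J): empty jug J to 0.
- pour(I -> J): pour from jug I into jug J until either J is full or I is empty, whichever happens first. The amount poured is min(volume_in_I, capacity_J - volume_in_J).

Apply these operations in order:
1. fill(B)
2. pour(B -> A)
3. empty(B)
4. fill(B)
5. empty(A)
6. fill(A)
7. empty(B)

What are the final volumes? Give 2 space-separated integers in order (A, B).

Answer: 10 0

Derivation:
Step 1: fill(B) -> (A=0 B=11)
Step 2: pour(B -> A) -> (A=10 B=1)
Step 3: empty(B) -> (A=10 B=0)
Step 4: fill(B) -> (A=10 B=11)
Step 5: empty(A) -> (A=0 B=11)
Step 6: fill(A) -> (A=10 B=11)
Step 7: empty(B) -> (A=10 B=0)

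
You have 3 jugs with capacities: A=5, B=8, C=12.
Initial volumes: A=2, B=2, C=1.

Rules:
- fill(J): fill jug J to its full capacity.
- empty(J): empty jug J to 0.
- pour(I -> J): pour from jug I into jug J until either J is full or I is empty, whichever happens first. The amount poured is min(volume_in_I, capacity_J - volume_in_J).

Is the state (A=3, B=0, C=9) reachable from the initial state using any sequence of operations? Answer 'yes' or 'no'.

BFS from (A=2, B=2, C=1):
  1. pour(C -> B) -> (A=2 B=3 C=0)
  2. fill(C) -> (A=2 B=3 C=12)
  3. pour(C -> A) -> (A=5 B=3 C=9)
  4. empty(A) -> (A=0 B=3 C=9)
  5. pour(B -> A) -> (A=3 B=0 C=9)
Target reached → yes.

Answer: yes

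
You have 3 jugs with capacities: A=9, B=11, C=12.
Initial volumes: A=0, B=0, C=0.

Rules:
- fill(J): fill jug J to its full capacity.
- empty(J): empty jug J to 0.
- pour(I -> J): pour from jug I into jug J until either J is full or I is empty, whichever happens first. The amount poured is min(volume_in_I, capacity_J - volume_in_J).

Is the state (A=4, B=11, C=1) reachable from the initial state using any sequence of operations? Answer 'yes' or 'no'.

BFS from (A=0, B=0, C=0):
  1. fill(A) -> (A=9 B=0 C=0)
  2. pour(A -> B) -> (A=0 B=9 C=0)
  3. fill(A) -> (A=9 B=9 C=0)
  4. pour(A -> B) -> (A=7 B=11 C=0)
  5. empty(B) -> (A=7 B=0 C=0)
  6. pour(A -> C) -> (A=0 B=0 C=7)
  7. fill(A) -> (A=9 B=0 C=7)
  8. pour(A -> C) -> (A=4 B=0 C=12)
  9. pour(C -> B) -> (A=4 B=11 C=1)
Target reached → yes.

Answer: yes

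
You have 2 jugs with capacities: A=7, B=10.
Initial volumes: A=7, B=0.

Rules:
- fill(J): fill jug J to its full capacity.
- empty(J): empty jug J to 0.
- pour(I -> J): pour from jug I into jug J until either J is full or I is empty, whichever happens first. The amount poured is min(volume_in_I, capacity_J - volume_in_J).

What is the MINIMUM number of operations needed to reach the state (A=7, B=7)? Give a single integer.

Answer: 2

Derivation:
BFS from (A=7, B=0). One shortest path:
  1. pour(A -> B) -> (A=0 B=7)
  2. fill(A) -> (A=7 B=7)
Reached target in 2 moves.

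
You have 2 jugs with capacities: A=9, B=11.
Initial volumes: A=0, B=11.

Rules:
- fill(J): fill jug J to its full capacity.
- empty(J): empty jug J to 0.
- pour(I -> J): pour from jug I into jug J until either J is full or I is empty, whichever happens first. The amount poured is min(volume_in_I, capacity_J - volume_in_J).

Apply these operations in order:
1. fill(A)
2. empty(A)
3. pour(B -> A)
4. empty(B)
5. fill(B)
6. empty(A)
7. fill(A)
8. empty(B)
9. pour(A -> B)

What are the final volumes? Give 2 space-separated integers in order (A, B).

Step 1: fill(A) -> (A=9 B=11)
Step 2: empty(A) -> (A=0 B=11)
Step 3: pour(B -> A) -> (A=9 B=2)
Step 4: empty(B) -> (A=9 B=0)
Step 5: fill(B) -> (A=9 B=11)
Step 6: empty(A) -> (A=0 B=11)
Step 7: fill(A) -> (A=9 B=11)
Step 8: empty(B) -> (A=9 B=0)
Step 9: pour(A -> B) -> (A=0 B=9)

Answer: 0 9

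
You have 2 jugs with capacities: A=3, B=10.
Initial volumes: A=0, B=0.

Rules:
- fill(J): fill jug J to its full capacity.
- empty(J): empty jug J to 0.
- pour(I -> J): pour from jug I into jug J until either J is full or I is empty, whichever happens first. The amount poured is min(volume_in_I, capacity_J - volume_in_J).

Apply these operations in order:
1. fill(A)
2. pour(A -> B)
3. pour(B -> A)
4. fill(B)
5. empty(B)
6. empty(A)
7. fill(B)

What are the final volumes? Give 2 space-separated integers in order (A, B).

Step 1: fill(A) -> (A=3 B=0)
Step 2: pour(A -> B) -> (A=0 B=3)
Step 3: pour(B -> A) -> (A=3 B=0)
Step 4: fill(B) -> (A=3 B=10)
Step 5: empty(B) -> (A=3 B=0)
Step 6: empty(A) -> (A=0 B=0)
Step 7: fill(B) -> (A=0 B=10)

Answer: 0 10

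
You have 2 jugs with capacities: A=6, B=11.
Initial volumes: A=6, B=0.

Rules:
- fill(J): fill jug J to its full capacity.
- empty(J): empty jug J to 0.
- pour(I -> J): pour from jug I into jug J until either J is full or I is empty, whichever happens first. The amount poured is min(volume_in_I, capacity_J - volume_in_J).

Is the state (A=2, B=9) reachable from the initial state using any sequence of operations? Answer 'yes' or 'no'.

BFS explored all 34 reachable states.
Reachable set includes: (0,0), (0,1), (0,2), (0,3), (0,4), (0,5), (0,6), (0,7), (0,8), (0,9), (0,10), (0,11) ...
Target (A=2, B=9) not in reachable set → no.

Answer: no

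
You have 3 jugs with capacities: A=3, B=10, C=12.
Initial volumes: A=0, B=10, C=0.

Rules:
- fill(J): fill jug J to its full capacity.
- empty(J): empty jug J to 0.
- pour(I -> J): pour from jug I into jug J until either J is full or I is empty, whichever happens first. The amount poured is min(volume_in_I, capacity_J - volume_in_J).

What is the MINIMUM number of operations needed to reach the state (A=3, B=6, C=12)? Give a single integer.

Answer: 7

Derivation:
BFS from (A=0, B=10, C=0). One shortest path:
  1. fill(A) -> (A=3 B=10 C=0)
  2. empty(B) -> (A=3 B=0 C=0)
  3. fill(C) -> (A=3 B=0 C=12)
  4. pour(A -> B) -> (A=0 B=3 C=12)
  5. fill(A) -> (A=3 B=3 C=12)
  6. pour(A -> B) -> (A=0 B=6 C=12)
  7. fill(A) -> (A=3 B=6 C=12)
Reached target in 7 moves.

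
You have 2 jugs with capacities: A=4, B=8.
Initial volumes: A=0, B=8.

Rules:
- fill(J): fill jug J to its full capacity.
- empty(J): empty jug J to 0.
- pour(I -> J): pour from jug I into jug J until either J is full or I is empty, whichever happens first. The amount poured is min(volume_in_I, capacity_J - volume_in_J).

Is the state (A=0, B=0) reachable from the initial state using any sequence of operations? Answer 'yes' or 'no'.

BFS from (A=0, B=8):
  1. empty(B) -> (A=0 B=0)
Target reached → yes.

Answer: yes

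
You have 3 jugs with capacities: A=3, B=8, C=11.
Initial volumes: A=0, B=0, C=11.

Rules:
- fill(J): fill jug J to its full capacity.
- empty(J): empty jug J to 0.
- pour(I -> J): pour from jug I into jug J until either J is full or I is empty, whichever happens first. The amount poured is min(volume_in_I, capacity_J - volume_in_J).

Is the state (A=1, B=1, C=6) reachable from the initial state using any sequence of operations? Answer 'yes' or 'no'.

BFS explored all 292 reachable states.
Reachable set includes: (0,0,0), (0,0,1), (0,0,2), (0,0,3), (0,0,4), (0,0,5), (0,0,6), (0,0,7), (0,0,8), (0,0,9), (0,0,10), (0,0,11) ...
Target (A=1, B=1, C=6) not in reachable set → no.

Answer: no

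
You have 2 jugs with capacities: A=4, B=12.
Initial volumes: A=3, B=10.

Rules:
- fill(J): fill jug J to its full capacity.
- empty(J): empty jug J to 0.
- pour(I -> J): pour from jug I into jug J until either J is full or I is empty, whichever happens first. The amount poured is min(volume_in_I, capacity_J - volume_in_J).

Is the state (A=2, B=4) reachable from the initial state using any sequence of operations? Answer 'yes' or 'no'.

BFS explored all 33 reachable states.
Reachable set includes: (0,0), (0,1), (0,2), (0,3), (0,4), (0,5), (0,6), (0,7), (0,8), (0,9), (0,10), (0,11) ...
Target (A=2, B=4) not in reachable set → no.

Answer: no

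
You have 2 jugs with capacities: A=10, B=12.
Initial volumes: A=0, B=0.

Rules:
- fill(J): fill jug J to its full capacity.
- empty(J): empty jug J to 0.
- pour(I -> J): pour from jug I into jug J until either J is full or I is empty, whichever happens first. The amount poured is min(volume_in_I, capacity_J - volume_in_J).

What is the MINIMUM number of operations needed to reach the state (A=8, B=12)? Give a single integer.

Answer: 4

Derivation:
BFS from (A=0, B=0). One shortest path:
  1. fill(A) -> (A=10 B=0)
  2. pour(A -> B) -> (A=0 B=10)
  3. fill(A) -> (A=10 B=10)
  4. pour(A -> B) -> (A=8 B=12)
Reached target in 4 moves.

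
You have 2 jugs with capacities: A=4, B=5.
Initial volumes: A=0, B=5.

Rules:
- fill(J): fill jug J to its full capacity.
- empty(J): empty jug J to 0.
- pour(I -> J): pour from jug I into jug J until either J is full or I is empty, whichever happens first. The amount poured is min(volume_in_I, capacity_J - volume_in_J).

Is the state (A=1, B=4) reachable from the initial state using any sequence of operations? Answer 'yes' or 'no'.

Answer: no

Derivation:
BFS explored all 18 reachable states.
Reachable set includes: (0,0), (0,1), (0,2), (0,3), (0,4), (0,5), (1,0), (1,5), (2,0), (2,5), (3,0), (3,5) ...
Target (A=1, B=4) not in reachable set → no.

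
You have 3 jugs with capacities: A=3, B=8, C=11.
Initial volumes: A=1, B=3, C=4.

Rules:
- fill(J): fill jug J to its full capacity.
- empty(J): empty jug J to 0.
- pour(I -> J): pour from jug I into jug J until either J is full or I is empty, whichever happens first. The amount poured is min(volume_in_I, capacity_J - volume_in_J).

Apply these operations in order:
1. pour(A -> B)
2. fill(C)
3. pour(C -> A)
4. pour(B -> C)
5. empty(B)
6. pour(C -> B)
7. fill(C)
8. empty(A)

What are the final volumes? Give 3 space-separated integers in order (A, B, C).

Answer: 0 8 11

Derivation:
Step 1: pour(A -> B) -> (A=0 B=4 C=4)
Step 2: fill(C) -> (A=0 B=4 C=11)
Step 3: pour(C -> A) -> (A=3 B=4 C=8)
Step 4: pour(B -> C) -> (A=3 B=1 C=11)
Step 5: empty(B) -> (A=3 B=0 C=11)
Step 6: pour(C -> B) -> (A=3 B=8 C=3)
Step 7: fill(C) -> (A=3 B=8 C=11)
Step 8: empty(A) -> (A=0 B=8 C=11)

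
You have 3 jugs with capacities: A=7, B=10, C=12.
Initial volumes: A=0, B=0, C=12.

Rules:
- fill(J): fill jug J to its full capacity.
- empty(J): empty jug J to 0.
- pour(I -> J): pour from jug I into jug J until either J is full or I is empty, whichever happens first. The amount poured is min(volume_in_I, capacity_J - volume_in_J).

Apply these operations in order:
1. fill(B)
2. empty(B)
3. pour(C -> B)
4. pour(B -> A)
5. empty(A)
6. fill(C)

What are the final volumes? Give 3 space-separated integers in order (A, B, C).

Step 1: fill(B) -> (A=0 B=10 C=12)
Step 2: empty(B) -> (A=0 B=0 C=12)
Step 3: pour(C -> B) -> (A=0 B=10 C=2)
Step 4: pour(B -> A) -> (A=7 B=3 C=2)
Step 5: empty(A) -> (A=0 B=3 C=2)
Step 6: fill(C) -> (A=0 B=3 C=12)

Answer: 0 3 12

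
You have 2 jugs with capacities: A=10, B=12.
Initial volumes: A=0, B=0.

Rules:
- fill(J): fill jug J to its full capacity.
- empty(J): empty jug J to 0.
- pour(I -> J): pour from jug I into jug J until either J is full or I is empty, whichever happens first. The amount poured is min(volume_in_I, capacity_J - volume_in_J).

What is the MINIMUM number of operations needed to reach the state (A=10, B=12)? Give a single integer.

Answer: 2

Derivation:
BFS from (A=0, B=0). One shortest path:
  1. fill(A) -> (A=10 B=0)
  2. fill(B) -> (A=10 B=12)
Reached target in 2 moves.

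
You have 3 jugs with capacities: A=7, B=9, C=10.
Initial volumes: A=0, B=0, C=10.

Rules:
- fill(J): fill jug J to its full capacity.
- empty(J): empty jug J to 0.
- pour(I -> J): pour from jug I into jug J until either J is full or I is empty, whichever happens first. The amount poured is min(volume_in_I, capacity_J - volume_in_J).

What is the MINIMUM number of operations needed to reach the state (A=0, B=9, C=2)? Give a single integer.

Answer: 5

Derivation:
BFS from (A=0, B=0, C=10). One shortest path:
  1. pour(C -> B) -> (A=0 B=9 C=1)
  2. empty(B) -> (A=0 B=0 C=1)
  3. pour(C -> B) -> (A=0 B=1 C=0)
  4. fill(C) -> (A=0 B=1 C=10)
  5. pour(C -> B) -> (A=0 B=9 C=2)
Reached target in 5 moves.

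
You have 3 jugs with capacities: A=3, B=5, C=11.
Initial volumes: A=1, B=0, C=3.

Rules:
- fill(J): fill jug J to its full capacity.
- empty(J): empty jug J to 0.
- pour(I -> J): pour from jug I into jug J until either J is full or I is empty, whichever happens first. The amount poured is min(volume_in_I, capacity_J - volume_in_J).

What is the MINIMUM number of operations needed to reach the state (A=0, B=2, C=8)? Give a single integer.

Answer: 6

Derivation:
BFS from (A=1, B=0, C=3). One shortest path:
  1. empty(A) -> (A=0 B=0 C=3)
  2. fill(B) -> (A=0 B=5 C=3)
  3. pour(B -> C) -> (A=0 B=0 C=8)
  4. fill(B) -> (A=0 B=5 C=8)
  5. pour(B -> A) -> (A=3 B=2 C=8)
  6. empty(A) -> (A=0 B=2 C=8)
Reached target in 6 moves.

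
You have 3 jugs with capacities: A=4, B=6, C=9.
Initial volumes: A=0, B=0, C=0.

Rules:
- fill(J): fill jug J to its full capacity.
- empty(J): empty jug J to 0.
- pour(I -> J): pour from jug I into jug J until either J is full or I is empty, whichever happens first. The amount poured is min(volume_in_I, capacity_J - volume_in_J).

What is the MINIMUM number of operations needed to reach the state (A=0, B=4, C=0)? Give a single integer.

Answer: 2

Derivation:
BFS from (A=0, B=0, C=0). One shortest path:
  1. fill(A) -> (A=4 B=0 C=0)
  2. pour(A -> B) -> (A=0 B=4 C=0)
Reached target in 2 moves.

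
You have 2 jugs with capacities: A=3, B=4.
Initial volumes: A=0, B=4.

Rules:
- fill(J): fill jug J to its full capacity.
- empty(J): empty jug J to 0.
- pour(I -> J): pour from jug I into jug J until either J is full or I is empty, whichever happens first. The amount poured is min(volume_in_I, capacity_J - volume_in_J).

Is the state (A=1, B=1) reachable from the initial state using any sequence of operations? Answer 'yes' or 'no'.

Answer: no

Derivation:
BFS explored all 14 reachable states.
Reachable set includes: (0,0), (0,1), (0,2), (0,3), (0,4), (1,0), (1,4), (2,0), (2,4), (3,0), (3,1), (3,2) ...
Target (A=1, B=1) not in reachable set → no.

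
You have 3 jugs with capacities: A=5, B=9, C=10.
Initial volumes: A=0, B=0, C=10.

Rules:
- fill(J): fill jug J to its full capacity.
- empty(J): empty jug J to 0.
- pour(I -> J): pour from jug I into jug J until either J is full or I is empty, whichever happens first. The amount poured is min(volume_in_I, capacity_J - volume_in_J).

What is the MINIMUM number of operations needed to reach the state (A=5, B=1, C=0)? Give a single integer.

Answer: 4

Derivation:
BFS from (A=0, B=0, C=10). One shortest path:
  1. fill(A) -> (A=5 B=0 C=10)
  2. pour(C -> B) -> (A=5 B=9 C=1)
  3. empty(B) -> (A=5 B=0 C=1)
  4. pour(C -> B) -> (A=5 B=1 C=0)
Reached target in 4 moves.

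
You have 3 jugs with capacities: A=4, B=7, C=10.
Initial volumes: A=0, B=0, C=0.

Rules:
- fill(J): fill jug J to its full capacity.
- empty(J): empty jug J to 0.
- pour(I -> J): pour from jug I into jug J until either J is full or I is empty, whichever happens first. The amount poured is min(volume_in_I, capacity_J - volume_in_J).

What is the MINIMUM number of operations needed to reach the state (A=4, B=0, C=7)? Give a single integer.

Answer: 3

Derivation:
BFS from (A=0, B=0, C=0). One shortest path:
  1. fill(A) -> (A=4 B=0 C=0)
  2. fill(B) -> (A=4 B=7 C=0)
  3. pour(B -> C) -> (A=4 B=0 C=7)
Reached target in 3 moves.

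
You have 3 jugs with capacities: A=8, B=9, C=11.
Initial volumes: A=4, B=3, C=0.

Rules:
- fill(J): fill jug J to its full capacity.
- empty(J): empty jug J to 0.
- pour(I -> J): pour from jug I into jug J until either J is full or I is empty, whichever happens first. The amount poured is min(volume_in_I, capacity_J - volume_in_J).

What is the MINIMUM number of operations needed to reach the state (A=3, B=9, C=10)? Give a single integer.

Answer: 6

Derivation:
BFS from (A=4, B=3, C=0). One shortest path:
  1. fill(A) -> (A=8 B=3 C=0)
  2. pour(A -> C) -> (A=0 B=3 C=8)
  3. pour(B -> A) -> (A=3 B=0 C=8)
  4. pour(C -> B) -> (A=3 B=8 C=0)
  5. fill(C) -> (A=3 B=8 C=11)
  6. pour(C -> B) -> (A=3 B=9 C=10)
Reached target in 6 moves.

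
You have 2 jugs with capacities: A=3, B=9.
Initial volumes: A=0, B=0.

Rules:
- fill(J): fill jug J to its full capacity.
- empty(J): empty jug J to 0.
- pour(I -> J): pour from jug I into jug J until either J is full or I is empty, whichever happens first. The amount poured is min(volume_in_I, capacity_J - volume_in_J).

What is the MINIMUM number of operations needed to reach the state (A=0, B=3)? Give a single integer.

BFS from (A=0, B=0). One shortest path:
  1. fill(A) -> (A=3 B=0)
  2. pour(A -> B) -> (A=0 B=3)
Reached target in 2 moves.

Answer: 2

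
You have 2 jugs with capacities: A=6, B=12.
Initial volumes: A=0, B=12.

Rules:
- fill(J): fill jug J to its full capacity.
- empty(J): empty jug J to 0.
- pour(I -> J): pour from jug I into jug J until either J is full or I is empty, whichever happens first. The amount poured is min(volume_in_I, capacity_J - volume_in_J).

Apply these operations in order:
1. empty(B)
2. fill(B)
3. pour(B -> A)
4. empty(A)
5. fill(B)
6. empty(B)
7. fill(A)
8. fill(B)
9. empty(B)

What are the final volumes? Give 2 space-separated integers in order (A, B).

Step 1: empty(B) -> (A=0 B=0)
Step 2: fill(B) -> (A=0 B=12)
Step 3: pour(B -> A) -> (A=6 B=6)
Step 4: empty(A) -> (A=0 B=6)
Step 5: fill(B) -> (A=0 B=12)
Step 6: empty(B) -> (A=0 B=0)
Step 7: fill(A) -> (A=6 B=0)
Step 8: fill(B) -> (A=6 B=12)
Step 9: empty(B) -> (A=6 B=0)

Answer: 6 0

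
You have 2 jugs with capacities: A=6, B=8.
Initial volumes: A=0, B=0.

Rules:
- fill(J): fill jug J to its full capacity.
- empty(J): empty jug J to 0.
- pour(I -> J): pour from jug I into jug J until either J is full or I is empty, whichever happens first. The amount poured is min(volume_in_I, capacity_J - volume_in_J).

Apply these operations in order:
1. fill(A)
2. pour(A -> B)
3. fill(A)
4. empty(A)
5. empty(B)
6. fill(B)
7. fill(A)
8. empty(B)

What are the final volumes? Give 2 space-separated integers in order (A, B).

Step 1: fill(A) -> (A=6 B=0)
Step 2: pour(A -> B) -> (A=0 B=6)
Step 3: fill(A) -> (A=6 B=6)
Step 4: empty(A) -> (A=0 B=6)
Step 5: empty(B) -> (A=0 B=0)
Step 6: fill(B) -> (A=0 B=8)
Step 7: fill(A) -> (A=6 B=8)
Step 8: empty(B) -> (A=6 B=0)

Answer: 6 0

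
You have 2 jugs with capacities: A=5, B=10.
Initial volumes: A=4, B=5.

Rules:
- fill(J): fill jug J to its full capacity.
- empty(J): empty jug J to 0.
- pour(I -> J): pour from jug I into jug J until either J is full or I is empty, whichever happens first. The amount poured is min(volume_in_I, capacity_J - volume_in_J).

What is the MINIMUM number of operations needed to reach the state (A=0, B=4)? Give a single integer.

Answer: 2

Derivation:
BFS from (A=4, B=5). One shortest path:
  1. empty(B) -> (A=4 B=0)
  2. pour(A -> B) -> (A=0 B=4)
Reached target in 2 moves.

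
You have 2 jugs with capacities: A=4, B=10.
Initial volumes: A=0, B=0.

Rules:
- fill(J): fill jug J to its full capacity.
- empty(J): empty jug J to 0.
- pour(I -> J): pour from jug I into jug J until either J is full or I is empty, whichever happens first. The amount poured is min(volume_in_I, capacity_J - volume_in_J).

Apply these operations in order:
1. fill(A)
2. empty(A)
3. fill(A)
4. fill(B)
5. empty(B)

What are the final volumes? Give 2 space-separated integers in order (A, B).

Answer: 4 0

Derivation:
Step 1: fill(A) -> (A=4 B=0)
Step 2: empty(A) -> (A=0 B=0)
Step 3: fill(A) -> (A=4 B=0)
Step 4: fill(B) -> (A=4 B=10)
Step 5: empty(B) -> (A=4 B=0)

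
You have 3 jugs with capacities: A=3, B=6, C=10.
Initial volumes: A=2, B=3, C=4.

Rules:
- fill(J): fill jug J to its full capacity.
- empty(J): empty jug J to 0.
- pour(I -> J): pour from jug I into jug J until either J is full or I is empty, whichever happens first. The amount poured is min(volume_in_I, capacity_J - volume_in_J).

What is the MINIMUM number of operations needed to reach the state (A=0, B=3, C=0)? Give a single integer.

BFS from (A=2, B=3, C=4). One shortest path:
  1. empty(A) -> (A=0 B=3 C=4)
  2. empty(C) -> (A=0 B=3 C=0)
Reached target in 2 moves.

Answer: 2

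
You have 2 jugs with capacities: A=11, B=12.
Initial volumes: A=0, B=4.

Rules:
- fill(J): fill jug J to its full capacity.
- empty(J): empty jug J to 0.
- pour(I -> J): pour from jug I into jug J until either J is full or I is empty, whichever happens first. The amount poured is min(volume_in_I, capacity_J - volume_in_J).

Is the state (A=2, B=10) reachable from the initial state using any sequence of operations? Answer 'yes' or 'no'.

BFS explored all 46 reachable states.
Reachable set includes: (0,0), (0,1), (0,2), (0,3), (0,4), (0,5), (0,6), (0,7), (0,8), (0,9), (0,10), (0,11) ...
Target (A=2, B=10) not in reachable set → no.

Answer: no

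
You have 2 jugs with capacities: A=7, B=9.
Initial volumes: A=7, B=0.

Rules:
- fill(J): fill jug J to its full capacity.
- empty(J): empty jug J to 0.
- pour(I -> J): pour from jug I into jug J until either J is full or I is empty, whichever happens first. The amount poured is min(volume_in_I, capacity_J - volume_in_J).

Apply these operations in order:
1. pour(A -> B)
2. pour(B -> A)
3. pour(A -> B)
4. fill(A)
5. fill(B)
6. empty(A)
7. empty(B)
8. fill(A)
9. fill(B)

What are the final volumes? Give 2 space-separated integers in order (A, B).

Answer: 7 9

Derivation:
Step 1: pour(A -> B) -> (A=0 B=7)
Step 2: pour(B -> A) -> (A=7 B=0)
Step 3: pour(A -> B) -> (A=0 B=7)
Step 4: fill(A) -> (A=7 B=7)
Step 5: fill(B) -> (A=7 B=9)
Step 6: empty(A) -> (A=0 B=9)
Step 7: empty(B) -> (A=0 B=0)
Step 8: fill(A) -> (A=7 B=0)
Step 9: fill(B) -> (A=7 B=9)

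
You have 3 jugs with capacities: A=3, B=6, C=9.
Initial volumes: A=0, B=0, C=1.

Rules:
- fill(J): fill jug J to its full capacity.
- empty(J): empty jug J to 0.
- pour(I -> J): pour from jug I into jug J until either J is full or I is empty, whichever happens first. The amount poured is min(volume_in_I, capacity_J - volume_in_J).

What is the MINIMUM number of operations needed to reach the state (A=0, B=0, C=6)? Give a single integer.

Answer: 3

Derivation:
BFS from (A=0, B=0, C=1). One shortest path:
  1. fill(B) -> (A=0 B=6 C=1)
  2. empty(C) -> (A=0 B=6 C=0)
  3. pour(B -> C) -> (A=0 B=0 C=6)
Reached target in 3 moves.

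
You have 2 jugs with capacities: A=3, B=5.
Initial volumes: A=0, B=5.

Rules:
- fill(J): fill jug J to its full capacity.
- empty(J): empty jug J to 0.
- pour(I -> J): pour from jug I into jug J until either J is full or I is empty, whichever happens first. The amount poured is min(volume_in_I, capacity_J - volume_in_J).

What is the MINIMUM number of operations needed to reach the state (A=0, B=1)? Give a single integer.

Answer: 7

Derivation:
BFS from (A=0, B=5). One shortest path:
  1. fill(A) -> (A=3 B=5)
  2. empty(B) -> (A=3 B=0)
  3. pour(A -> B) -> (A=0 B=3)
  4. fill(A) -> (A=3 B=3)
  5. pour(A -> B) -> (A=1 B=5)
  6. empty(B) -> (A=1 B=0)
  7. pour(A -> B) -> (A=0 B=1)
Reached target in 7 moves.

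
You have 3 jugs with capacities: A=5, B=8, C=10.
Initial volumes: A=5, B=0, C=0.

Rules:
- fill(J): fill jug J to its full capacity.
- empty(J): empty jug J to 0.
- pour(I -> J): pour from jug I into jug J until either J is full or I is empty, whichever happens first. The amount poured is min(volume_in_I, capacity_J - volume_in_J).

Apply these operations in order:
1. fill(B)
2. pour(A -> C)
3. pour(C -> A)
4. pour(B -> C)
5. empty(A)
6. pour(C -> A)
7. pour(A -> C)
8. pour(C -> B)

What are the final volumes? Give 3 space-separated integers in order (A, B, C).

Step 1: fill(B) -> (A=5 B=8 C=0)
Step 2: pour(A -> C) -> (A=0 B=8 C=5)
Step 3: pour(C -> A) -> (A=5 B=8 C=0)
Step 4: pour(B -> C) -> (A=5 B=0 C=8)
Step 5: empty(A) -> (A=0 B=0 C=8)
Step 6: pour(C -> A) -> (A=5 B=0 C=3)
Step 7: pour(A -> C) -> (A=0 B=0 C=8)
Step 8: pour(C -> B) -> (A=0 B=8 C=0)

Answer: 0 8 0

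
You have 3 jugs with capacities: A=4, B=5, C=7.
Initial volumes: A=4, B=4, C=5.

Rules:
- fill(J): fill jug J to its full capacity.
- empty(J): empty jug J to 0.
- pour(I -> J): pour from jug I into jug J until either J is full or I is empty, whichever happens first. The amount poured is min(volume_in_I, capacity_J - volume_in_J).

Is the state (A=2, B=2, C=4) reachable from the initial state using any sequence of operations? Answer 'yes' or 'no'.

BFS explored all 168 reachable states.
Reachable set includes: (0,0,0), (0,0,1), (0,0,2), (0,0,3), (0,0,4), (0,0,5), (0,0,6), (0,0,7), (0,1,0), (0,1,1), (0,1,2), (0,1,3) ...
Target (A=2, B=2, C=4) not in reachable set → no.

Answer: no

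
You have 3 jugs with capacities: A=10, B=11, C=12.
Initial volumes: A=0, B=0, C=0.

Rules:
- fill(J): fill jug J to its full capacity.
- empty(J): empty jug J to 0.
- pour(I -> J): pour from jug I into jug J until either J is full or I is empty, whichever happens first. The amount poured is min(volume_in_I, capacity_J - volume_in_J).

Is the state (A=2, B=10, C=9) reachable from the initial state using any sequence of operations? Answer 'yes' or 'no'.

Answer: no

Derivation:
BFS explored all 726 reachable states.
Reachable set includes: (0,0,0), (0,0,1), (0,0,2), (0,0,3), (0,0,4), (0,0,5), (0,0,6), (0,0,7), (0,0,8), (0,0,9), (0,0,10), (0,0,11) ...
Target (A=2, B=10, C=9) not in reachable set → no.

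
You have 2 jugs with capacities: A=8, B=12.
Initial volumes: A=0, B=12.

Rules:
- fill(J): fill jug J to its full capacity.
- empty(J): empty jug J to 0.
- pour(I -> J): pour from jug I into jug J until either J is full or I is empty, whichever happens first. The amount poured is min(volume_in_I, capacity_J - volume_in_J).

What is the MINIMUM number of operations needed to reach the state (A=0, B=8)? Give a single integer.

BFS from (A=0, B=12). One shortest path:
  1. fill(A) -> (A=8 B=12)
  2. empty(B) -> (A=8 B=0)
  3. pour(A -> B) -> (A=0 B=8)
Reached target in 3 moves.

Answer: 3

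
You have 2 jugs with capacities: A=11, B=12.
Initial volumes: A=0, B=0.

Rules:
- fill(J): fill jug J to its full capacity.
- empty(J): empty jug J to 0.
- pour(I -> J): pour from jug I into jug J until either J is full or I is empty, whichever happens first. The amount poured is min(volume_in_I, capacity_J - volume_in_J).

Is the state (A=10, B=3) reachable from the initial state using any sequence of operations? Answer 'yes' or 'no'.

BFS explored all 46 reachable states.
Reachable set includes: (0,0), (0,1), (0,2), (0,3), (0,4), (0,5), (0,6), (0,7), (0,8), (0,9), (0,10), (0,11) ...
Target (A=10, B=3) not in reachable set → no.

Answer: no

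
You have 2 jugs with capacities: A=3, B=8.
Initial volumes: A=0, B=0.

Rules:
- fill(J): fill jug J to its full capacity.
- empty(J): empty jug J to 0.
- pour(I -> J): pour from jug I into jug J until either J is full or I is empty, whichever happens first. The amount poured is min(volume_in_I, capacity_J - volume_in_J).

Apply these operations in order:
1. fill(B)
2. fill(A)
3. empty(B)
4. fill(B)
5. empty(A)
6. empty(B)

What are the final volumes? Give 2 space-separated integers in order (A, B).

Step 1: fill(B) -> (A=0 B=8)
Step 2: fill(A) -> (A=3 B=8)
Step 3: empty(B) -> (A=3 B=0)
Step 4: fill(B) -> (A=3 B=8)
Step 5: empty(A) -> (A=0 B=8)
Step 6: empty(B) -> (A=0 B=0)

Answer: 0 0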